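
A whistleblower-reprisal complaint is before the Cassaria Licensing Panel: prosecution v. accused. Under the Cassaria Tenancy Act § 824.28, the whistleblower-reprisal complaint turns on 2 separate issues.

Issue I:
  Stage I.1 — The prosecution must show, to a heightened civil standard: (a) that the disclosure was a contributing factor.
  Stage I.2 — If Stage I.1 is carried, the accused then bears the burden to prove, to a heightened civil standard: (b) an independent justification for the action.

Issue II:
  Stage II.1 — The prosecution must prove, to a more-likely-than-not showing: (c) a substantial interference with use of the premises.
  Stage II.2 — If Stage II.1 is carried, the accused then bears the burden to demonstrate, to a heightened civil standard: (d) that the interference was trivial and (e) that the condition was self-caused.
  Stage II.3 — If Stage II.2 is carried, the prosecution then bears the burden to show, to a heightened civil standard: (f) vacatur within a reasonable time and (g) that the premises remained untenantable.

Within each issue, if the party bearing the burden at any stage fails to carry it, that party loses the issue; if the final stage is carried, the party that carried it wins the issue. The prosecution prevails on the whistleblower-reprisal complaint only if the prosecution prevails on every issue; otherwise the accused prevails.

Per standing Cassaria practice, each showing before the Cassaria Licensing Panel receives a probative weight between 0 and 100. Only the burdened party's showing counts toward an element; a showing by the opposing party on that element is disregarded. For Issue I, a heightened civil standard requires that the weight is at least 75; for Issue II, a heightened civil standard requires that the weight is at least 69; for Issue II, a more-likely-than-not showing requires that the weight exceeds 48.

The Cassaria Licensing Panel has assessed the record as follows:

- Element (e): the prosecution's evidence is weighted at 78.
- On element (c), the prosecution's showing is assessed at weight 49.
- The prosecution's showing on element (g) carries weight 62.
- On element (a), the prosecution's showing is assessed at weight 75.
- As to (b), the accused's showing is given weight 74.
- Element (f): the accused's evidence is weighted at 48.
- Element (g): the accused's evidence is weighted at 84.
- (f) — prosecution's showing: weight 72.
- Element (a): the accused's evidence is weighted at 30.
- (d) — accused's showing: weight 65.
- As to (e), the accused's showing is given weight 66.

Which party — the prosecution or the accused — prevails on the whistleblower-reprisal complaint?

prosecution

— Issue I —
At Stage I.1 the prosecution must meet a heightened civil standard (weight is at least 75): on (a) the weight is 75 (the accused's 30 is given no effect), ≥ 75, so (a) meets the standard.
  The prosecution carries Stage I.1; the accused now bears the burden.
At Stage I.2 the accused must meet a heightened civil standard (weight is at least 75): on (b) the weight is 74, which does not reach 75, so (b) does not meet the standard.
  The accused does not carry Stage I.2.
So the prosecution prevails on this issue.
— Issue II —
Stage II.1 — burden on prosecution; standard: a more-likely-than-not showing (weight exceeds 48).
    (c): 49 > 48 [met]
  The prosecution carries Stage II.1; the accused now bears the burden.
Stage II.2 — burden on accused; standard: a heightened civil standard (weight is at least 69).
    (d): 65 < 69 [not met]
    (e): 66 (prosecution's 78 disregarded) < 69 [not met]
  Stage II.2 not carried; the accused fails its burden.
So the prosecution prevails on this issue.
Per-issue: Issue I → prosecution; Issue II → prosecution. The prosecution must prevail on every issue; overall, the prosecution prevails.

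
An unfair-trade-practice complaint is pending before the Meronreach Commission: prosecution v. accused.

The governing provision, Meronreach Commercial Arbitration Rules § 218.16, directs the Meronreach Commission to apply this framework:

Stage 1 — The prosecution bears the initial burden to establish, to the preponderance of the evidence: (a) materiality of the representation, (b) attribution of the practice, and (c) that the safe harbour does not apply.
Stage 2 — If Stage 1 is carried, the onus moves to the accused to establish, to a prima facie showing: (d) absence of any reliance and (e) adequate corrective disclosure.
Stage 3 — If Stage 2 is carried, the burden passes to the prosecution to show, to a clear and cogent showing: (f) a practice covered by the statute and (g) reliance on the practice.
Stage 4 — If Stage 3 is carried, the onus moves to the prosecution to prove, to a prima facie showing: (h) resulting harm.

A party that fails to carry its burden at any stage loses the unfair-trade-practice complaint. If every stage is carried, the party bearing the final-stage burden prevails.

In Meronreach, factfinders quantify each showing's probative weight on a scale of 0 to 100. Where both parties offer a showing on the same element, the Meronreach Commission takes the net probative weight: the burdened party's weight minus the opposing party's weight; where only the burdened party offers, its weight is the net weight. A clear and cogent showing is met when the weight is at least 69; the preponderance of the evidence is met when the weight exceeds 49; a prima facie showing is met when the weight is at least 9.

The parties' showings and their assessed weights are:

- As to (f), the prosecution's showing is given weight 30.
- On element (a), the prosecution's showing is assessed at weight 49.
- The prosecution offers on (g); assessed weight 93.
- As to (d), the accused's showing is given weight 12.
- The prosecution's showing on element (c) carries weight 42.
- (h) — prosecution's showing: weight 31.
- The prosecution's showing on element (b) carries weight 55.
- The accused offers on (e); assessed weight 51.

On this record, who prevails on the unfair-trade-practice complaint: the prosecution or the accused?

Stage 1 (prosecution, the preponderance of the evidence, weight exceeds 49): (a) 49 ≤ 49 — fails; (b) 55 > 49 — meets; (c) 42 ≤ 49 — fails.
  Stage 1 not carried; the prosecution fails its burden.
So the accused prevails.

accused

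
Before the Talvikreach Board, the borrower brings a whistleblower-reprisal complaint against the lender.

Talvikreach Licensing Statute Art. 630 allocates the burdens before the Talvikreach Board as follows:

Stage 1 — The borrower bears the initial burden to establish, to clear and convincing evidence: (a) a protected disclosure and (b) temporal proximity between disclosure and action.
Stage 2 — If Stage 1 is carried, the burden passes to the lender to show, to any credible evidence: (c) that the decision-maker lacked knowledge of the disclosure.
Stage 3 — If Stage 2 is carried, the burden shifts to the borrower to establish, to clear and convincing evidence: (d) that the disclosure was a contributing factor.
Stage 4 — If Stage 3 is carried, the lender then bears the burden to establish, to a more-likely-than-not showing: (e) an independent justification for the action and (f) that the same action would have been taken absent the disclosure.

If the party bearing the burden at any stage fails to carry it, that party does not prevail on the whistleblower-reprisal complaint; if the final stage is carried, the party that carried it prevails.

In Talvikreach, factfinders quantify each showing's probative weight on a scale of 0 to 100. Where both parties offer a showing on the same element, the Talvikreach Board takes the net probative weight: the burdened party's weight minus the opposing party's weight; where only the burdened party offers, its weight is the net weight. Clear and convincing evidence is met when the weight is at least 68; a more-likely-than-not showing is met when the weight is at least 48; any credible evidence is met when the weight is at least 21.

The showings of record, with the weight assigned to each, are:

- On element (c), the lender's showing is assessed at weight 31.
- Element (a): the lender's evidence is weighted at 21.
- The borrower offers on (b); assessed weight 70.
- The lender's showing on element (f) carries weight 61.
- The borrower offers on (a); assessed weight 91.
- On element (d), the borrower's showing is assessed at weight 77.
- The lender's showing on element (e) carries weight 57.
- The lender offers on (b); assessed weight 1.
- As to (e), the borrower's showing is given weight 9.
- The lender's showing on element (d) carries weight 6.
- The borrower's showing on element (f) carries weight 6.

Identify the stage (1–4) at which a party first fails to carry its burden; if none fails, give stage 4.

stage 4

Stage 1 — burden on borrower; standard: clear and convincing evidence (weight is at least 68).
    (a): 91 − 21 = 70 ≥ 68 [met]
    (b): 70 − 1 = 69 ≥ 68 [met]
  Stage 1 carried; the burden shifts to the lender.
Stage 2 — burden on lender; standard: any credible evidence (weight is at least 21).
    (c): 31 ≥ 21 [met]
  Stage 2 carried; the burden shifts to the borrower.
Stage 3 — burden on borrower; standard: clear and convincing evidence (weight is at least 68).
    (d): 77 − 6 = 71 ≥ 68 [met]
  Stage 3 is satisfied; the onus moves to the lender.
Stage 4 — burden on lender; standard: a more-likely-than-not showing (weight is at least 48).
    (e): 57 − 9 = 48 ≥ 48 [met]
    (f): 61 − 6 = 55 ≥ 48 [met]
  All elements met at the final stage.
With every stage satisfied, the lender prevails.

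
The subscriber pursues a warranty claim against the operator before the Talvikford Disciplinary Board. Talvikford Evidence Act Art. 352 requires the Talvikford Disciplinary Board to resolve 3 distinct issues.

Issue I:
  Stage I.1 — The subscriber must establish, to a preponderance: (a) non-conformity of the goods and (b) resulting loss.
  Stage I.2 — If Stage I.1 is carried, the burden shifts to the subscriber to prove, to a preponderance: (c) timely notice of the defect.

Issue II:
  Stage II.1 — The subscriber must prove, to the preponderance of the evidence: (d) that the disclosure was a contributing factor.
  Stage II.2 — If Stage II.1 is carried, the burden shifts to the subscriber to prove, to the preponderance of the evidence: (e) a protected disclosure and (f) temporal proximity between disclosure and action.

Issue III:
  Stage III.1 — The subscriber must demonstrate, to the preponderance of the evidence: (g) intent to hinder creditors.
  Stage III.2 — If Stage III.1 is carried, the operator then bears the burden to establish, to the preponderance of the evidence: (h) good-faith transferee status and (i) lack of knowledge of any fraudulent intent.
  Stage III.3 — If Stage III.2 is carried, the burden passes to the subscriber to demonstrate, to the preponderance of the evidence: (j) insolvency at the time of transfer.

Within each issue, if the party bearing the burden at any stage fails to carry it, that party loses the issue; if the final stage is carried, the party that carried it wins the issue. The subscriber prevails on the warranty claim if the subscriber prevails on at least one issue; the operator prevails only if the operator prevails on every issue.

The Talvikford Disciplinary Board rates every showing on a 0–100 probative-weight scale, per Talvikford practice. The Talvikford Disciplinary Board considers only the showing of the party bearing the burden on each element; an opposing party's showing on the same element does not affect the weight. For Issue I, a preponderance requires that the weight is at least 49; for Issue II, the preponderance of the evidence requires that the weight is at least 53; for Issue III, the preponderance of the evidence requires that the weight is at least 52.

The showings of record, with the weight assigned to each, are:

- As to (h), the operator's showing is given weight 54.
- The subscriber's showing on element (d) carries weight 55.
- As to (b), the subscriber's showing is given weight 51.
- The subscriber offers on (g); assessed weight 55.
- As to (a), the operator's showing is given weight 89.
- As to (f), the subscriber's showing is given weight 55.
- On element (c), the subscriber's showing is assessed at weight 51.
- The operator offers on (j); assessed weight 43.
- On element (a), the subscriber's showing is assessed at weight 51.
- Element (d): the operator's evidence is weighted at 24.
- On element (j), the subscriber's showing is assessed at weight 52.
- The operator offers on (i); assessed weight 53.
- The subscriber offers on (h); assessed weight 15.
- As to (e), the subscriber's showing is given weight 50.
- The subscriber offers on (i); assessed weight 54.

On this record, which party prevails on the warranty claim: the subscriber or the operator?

subscriber

— Issue I —
At Stage I.1 the subscriber must meet a preponderance (weight is at least 49): on (a) the weight is 51 (the operator's 89 is given no effect), ≥ 49, so (a) meets the standard; on (b) the weight is 51, ≥ 49, so (b) meets the standard.
  All elements met. The subscriber retains the burden for Stage I.2.
At Stage I.2 the subscriber must meet a preponderance (weight is at least 49): on (c) the weight is 51, which does reach 49, so (c) meets the standard.
  All elements met at the final stage.
With every stage satisfied, the subscriber prevails on this issue.
— Issue II —
Stage II.1 — burden on subscriber; standard: the preponderance of the evidence (weight is at least 53).
    (d): 55 (operator's 24 disregarded) ≥ 53 [met]
  Stage II.1 is satisfied; the subscriber continues to bear the burden.
Stage II.2 — burden on subscriber; standard: the preponderance of the evidence (weight is at least 53).
    (e): 50 < 53 [not met]
    (f): 55 ≥ 53 [met]
  The subscriber does not carry Stage II.2.
So the operator prevails on this issue.
— Issue III —
Stage III.1 (subscriber, the preponderance of the evidence, weight is at least 52): (g) 55 ≥ 52 — meets.
  Stage III.1 is satisfied; the onus moves to the operator.
Stage III.2 (operator, the preponderance of the evidence, weight is at least 52): (h) 54 (subscriber's 15 disregarded) ≥ 52 — meets; (i) 53 (subscriber's 54 disregarded) ≥ 52 — meets.
  Stage III.2 is satisfied; the onus moves to the subscriber.
Stage III.3 (subscriber, the preponderance of the evidence, weight is at least 52): (j) 52 (operator's 43 disregarded) ≥ 52 — meets.
  All elements met at the final stage.
All stages carried — the subscriber prevails on this issue.
Per-issue: Issue I → subscriber; Issue II → operator; Issue III → subscriber. The subscriber must prevail on at least one issue; overall, the subscriber prevails.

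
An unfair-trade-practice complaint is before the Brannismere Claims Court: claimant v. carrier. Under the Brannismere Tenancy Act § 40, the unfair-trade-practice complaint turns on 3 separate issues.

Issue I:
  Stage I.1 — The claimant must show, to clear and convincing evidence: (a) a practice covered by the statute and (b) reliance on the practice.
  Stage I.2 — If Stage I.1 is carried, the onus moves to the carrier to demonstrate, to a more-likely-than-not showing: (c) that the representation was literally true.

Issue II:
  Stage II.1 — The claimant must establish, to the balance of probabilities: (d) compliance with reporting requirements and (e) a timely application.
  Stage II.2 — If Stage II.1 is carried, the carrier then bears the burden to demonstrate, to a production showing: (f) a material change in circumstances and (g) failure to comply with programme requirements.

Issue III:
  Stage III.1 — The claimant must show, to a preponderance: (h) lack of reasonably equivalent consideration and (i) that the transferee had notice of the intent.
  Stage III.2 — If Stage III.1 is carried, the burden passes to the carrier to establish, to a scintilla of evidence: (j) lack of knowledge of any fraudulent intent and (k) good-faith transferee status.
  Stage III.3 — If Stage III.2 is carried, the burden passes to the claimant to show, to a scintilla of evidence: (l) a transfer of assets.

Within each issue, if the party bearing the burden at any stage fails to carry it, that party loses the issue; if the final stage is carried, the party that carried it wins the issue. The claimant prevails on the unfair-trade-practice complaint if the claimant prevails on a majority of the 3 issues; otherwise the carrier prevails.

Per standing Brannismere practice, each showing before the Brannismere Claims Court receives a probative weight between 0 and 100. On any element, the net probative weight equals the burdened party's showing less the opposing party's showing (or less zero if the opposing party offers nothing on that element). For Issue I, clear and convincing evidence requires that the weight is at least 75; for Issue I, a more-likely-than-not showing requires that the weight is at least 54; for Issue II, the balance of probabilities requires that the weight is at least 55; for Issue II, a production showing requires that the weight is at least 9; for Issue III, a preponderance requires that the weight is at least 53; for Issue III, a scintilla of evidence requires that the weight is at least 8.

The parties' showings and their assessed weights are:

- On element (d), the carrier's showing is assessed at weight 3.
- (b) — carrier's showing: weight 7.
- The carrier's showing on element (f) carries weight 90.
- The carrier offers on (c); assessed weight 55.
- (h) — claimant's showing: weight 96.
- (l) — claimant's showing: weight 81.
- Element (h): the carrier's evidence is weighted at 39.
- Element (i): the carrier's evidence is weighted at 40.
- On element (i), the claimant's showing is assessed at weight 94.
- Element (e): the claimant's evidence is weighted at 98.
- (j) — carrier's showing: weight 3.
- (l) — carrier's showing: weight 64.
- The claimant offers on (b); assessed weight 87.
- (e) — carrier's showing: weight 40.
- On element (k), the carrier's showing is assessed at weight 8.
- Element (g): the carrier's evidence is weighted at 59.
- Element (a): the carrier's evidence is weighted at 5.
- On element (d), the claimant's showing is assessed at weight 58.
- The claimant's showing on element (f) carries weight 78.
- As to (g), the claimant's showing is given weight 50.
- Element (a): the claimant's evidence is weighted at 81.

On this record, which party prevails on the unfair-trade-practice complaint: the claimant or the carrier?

— Issue I —
At Stage I.1 the claimant must meet clear and convincing evidence (weight is at least 75): on (a) the weight is 81 less the opposing 5 gives net 76, which does reach 75, so (a) meets the standard; on (b) the weight is 87 less the opposing 7 gives net 80, ≥ 75, so (b) meets the standard.
  Stage I.1 carried; the burden shifts to the carrier.
At Stage I.2 the carrier must meet a more-likely-than-not showing (weight is at least 54): on (c) the weight is 55, ≥ 54, so (c) meets the standard.
  The carrier carries the last stage.
Every stage carried; the carrier prevails on this issue.
— Issue II —
At Stage II.1 the claimant must meet the balance of probabilities (weight is at least 55): on (d) the weight is 58 less the opposing 3 gives net 55, ≥ 55, so (d) meets the standard; on (e) the weight is 98 less the opposing 40 gives net 58, which does reach 55, so (e) meets the standard.
  Stage II.1 carried; the burden shifts to the carrier.
At Stage II.2 the carrier must meet a production showing (weight is at least 9): on (f) the weight is 90 less the opposing 78 gives net 12, ≥ 9, so (f) meets the standard; on (g) the weight is 59 less the opposing 50 gives net 9, ≥ 9, so (g) meets the standard.
  All elements met at the final stage.
With every stage satisfied, the carrier prevails on this issue.
— Issue III —
Stage III.1 — burden on claimant; standard: a preponderance (weight is at least 53).
    (h): 96 − 39 = 57 ≥ 53 [met]
    (i): 94 − 40 = 54 ≥ 53 [met]
  Stage III.1 carried; the burden shifts to the carrier.
Stage III.2 — burden on carrier; standard: a scintilla of evidence (weight is at least 8).
    (j): 3 < 8 [not met]
    (k): 8 ≥ 8 [met]
  Stage III.2 not carried; the carrier fails its burden.
The claimant prevails on this issue.
Per-issue: Issue I → carrier; Issue II → carrier; Issue III → claimant. The claimant must prevail on a majority of issues; overall, the carrier prevails.

carrier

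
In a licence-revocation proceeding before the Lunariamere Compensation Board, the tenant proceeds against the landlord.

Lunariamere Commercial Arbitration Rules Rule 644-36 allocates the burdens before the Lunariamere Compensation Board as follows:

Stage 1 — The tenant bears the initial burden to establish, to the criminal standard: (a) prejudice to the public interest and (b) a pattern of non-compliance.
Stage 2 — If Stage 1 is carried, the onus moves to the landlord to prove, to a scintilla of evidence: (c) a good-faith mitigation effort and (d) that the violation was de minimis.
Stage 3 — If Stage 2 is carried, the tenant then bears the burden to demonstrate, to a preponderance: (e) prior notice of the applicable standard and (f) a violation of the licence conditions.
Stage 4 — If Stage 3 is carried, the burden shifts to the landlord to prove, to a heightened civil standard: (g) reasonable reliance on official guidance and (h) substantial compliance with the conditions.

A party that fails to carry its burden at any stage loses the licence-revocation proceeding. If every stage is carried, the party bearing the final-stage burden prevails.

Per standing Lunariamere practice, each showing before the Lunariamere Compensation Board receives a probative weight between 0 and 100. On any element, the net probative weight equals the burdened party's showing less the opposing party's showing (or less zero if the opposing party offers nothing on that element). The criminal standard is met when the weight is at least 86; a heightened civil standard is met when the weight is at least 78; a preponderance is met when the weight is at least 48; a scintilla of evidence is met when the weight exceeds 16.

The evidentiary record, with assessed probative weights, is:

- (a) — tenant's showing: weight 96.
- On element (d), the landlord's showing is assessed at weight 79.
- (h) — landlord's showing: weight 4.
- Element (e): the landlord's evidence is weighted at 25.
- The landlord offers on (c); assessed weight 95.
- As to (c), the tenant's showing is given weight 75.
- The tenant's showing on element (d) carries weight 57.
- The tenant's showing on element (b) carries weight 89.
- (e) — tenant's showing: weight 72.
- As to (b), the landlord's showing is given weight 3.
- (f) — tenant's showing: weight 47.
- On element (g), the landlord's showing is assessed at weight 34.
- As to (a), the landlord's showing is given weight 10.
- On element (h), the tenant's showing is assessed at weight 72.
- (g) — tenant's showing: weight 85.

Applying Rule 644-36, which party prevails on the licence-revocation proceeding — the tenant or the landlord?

landlord

Stage 1 (tenant, the criminal standard, weight is at least 86): (a) net 96−10=86 ≥ 86 — meets; (b) net 89−3=86 ≥ 86 — meets.
  All elements met. The burden passes to the landlord.
Stage 2 (landlord, a scintilla of evidence, weight exceeds 16): (c) net 95−75=20 > 16 — meets; (d) net 79−57=22 > 16 — meets.
  All elements met. The burden passes to the tenant.
Stage 3 (tenant, a preponderance, weight is at least 48): (e) net 72−25=47 < 48 — fails; (f) 47 < 48 — fails.
  Not every element is met, so the tenant fails to carry Stage 3.
So the landlord prevails.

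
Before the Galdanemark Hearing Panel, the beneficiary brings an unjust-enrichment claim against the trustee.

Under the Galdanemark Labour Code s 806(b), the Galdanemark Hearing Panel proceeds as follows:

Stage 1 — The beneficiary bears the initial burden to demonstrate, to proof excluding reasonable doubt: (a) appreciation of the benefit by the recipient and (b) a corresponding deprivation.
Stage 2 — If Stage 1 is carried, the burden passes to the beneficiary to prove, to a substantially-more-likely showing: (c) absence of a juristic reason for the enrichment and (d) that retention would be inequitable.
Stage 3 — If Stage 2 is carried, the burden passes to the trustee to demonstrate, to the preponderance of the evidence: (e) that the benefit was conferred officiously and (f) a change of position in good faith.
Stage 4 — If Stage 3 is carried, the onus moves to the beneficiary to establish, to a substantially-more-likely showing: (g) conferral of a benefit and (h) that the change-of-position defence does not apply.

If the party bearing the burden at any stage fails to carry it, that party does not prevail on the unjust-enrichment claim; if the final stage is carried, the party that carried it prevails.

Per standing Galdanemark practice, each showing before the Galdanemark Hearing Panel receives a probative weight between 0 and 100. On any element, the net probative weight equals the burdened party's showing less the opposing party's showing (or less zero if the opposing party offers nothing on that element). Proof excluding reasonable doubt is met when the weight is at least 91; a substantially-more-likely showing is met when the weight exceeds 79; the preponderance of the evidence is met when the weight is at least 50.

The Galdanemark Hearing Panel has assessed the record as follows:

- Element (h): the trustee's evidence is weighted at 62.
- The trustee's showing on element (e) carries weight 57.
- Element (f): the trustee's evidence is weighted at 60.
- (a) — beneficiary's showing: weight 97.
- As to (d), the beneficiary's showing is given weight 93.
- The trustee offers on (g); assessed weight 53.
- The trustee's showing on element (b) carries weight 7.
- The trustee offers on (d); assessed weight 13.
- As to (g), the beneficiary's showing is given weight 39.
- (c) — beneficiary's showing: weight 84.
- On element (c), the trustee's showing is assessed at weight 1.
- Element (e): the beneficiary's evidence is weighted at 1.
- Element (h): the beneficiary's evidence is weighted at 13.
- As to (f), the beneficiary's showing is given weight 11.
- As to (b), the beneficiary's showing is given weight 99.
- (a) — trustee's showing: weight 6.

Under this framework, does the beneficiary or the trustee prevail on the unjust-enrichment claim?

Stage 1 — burden on beneficiary; standard: proof excluding reasonable doubt (weight is at least 91).
    (a): 97 − 6 = 91 ≥ 91 [met]
    (b): 99 − 7 = 92 ≥ 91 [met]
  Stage 1 carried; the burden remains with the beneficiary.
Stage 2 — burden on beneficiary; standard: a substantially-more-likely showing (weight exceeds 79).
    (c): 84 − 1 = 83 > 79 [met]
    (d): 93 − 13 = 80 > 79 [met]
  All elements met. The burden passes to the trustee.
Stage 3 — burden on trustee; standard: the preponderance of the evidence (weight is at least 50).
    (e): 57 − 1 = 56 ≥ 50 [met]
    (f): 60 − 11 = 49 < 50 [not met]
  The trustee does not carry Stage 3.
The analysis ends at Stage 3; the beneficiary prevails.

beneficiary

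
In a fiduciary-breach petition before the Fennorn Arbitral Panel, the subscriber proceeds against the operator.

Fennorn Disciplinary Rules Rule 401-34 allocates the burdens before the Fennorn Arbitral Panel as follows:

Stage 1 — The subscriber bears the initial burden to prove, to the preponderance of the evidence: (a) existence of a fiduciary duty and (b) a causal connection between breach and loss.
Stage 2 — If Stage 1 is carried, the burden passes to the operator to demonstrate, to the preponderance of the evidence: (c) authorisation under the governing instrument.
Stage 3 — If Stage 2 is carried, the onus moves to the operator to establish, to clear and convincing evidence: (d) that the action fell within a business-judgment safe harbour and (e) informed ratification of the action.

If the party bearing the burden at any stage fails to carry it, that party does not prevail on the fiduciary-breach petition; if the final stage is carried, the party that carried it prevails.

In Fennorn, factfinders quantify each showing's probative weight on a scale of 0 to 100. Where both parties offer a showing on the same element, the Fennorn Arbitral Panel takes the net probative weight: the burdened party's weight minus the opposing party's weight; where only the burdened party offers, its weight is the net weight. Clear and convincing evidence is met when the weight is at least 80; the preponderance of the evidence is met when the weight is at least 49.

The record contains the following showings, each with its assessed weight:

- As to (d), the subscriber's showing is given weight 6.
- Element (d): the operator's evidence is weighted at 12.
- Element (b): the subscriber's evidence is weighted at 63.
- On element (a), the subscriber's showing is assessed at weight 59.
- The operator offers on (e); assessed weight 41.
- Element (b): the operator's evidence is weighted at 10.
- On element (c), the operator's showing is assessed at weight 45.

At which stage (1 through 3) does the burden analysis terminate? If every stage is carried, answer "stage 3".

stage 2

At Stage 1 the subscriber must meet the preponderance of the evidence (weight is at least 49): on (a) the weight is 59, which does reach 49, so (a) meets the standard; on (b) the weight is 63 less the opposing 10 gives net 53, ≥ 49, so (b) meets the standard.
  Stage 1 carried; the burden shifts to the operator.
At Stage 2 the operator must meet the preponderance of the evidence (weight is at least 49): on (c) the weight is 45, which does not reach 49, so (c) does not meet the standard.
  The operator does not carry Stage 2.
The analysis ends at Stage 2; the subscriber prevails.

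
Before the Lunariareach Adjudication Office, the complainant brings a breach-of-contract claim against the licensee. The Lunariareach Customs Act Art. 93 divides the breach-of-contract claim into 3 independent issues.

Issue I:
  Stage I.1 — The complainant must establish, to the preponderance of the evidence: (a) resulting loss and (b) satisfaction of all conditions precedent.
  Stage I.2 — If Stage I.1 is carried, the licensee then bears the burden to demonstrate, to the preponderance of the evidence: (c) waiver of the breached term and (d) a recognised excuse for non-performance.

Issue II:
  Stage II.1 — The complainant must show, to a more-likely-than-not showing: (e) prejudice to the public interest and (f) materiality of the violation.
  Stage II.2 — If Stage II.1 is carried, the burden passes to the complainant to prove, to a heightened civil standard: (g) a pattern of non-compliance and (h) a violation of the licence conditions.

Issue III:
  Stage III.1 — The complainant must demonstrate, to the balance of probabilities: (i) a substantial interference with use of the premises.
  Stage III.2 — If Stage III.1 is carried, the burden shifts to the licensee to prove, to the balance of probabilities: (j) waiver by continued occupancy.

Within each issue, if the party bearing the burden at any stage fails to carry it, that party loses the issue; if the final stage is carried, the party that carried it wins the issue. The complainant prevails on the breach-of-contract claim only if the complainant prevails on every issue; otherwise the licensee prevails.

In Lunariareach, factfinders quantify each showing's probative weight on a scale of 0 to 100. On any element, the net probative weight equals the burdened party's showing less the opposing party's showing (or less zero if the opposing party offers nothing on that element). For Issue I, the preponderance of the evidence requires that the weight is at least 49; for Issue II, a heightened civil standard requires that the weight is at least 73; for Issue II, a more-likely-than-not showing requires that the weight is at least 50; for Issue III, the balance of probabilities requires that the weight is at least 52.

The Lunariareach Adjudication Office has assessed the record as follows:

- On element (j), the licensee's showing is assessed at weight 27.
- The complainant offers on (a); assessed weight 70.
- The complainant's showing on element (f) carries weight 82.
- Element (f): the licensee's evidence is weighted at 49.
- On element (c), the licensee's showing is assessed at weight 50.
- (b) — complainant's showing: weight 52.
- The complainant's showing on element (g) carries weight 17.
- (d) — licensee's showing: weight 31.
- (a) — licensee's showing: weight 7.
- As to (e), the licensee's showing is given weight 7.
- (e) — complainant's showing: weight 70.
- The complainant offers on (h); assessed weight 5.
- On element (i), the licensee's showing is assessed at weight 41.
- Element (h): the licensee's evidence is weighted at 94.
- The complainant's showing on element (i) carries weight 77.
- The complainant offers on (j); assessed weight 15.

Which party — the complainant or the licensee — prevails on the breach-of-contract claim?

licensee

— Issue I —
At Stage I.1 the complainant must meet the preponderance of the evidence (weight is at least 49): on (a) the weight is 70 less the opposing 7 gives net 63, which does reach 49, so (a) meets the standard; on (b) the weight is 52, which does reach 49, so (b) meets the standard.
  All elements met. The burden passes to the licensee.
At Stage I.2 the licensee must meet the preponderance of the evidence (weight is at least 49): on (c) the weight is 50, which does reach 49, so (c) meets the standard; on (d) the weight is 31, which does not reach 49, so (d) does not meet the standard.
  Stage I.2 not carried; the licensee fails its burden.
So the complainant prevails on this issue.
— Issue II —
Stage II.1 (complainant, a more-likely-than-not showing, weight is at least 50): (e) net 70−7=63 ≥ 50 — meets; (f) net 82−49=33 < 50 — fails.
  Not every element is met, so the complainant fails to carry Stage II.1.
The analysis ends at Stage II.1; the licensee prevails on this issue.
— Issue III —
Stage III.1 (complainant, the balance of probabilities, weight is at least 52): (i) net 77−41=36 < 52 — fails.
  Stage III.1 not carried; the complainant fails its burden.
The analysis ends at Stage III.1; the licensee prevails on this issue.
Per-issue: Issue I → complainant; Issue II → licensee; Issue III → licensee. The complainant must prevail on every issue; overall, the licensee prevails.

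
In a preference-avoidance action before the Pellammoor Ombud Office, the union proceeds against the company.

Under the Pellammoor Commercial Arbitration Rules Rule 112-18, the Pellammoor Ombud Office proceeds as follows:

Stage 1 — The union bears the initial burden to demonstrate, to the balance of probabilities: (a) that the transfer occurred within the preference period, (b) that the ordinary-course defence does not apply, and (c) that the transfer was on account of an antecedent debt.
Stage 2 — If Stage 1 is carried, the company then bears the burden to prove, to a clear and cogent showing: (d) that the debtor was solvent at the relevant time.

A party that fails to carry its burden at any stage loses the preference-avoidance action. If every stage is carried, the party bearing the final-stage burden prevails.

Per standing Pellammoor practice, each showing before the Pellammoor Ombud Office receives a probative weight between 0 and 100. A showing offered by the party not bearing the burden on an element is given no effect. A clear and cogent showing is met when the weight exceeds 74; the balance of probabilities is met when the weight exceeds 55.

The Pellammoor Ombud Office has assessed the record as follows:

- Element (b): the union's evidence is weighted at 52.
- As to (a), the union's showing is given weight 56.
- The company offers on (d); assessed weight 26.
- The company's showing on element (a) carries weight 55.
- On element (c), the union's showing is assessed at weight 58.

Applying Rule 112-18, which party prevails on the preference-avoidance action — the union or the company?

At Stage 1 the union must meet the balance of probabilities (weight exceeds 55): on (a) the weight is 56 (the company's 55 is given no effect), which does exceed 55, so (a) meets the standard; on (b) the weight is 52, which does not exceed 55, so (b) does not meet the standard; on (c) the weight is 58, which does exceed 55, so (c) meets the standard.
  Not every element is met, so the union fails to carry Stage 1.
The analysis ends at Stage 1; the company prevails.

company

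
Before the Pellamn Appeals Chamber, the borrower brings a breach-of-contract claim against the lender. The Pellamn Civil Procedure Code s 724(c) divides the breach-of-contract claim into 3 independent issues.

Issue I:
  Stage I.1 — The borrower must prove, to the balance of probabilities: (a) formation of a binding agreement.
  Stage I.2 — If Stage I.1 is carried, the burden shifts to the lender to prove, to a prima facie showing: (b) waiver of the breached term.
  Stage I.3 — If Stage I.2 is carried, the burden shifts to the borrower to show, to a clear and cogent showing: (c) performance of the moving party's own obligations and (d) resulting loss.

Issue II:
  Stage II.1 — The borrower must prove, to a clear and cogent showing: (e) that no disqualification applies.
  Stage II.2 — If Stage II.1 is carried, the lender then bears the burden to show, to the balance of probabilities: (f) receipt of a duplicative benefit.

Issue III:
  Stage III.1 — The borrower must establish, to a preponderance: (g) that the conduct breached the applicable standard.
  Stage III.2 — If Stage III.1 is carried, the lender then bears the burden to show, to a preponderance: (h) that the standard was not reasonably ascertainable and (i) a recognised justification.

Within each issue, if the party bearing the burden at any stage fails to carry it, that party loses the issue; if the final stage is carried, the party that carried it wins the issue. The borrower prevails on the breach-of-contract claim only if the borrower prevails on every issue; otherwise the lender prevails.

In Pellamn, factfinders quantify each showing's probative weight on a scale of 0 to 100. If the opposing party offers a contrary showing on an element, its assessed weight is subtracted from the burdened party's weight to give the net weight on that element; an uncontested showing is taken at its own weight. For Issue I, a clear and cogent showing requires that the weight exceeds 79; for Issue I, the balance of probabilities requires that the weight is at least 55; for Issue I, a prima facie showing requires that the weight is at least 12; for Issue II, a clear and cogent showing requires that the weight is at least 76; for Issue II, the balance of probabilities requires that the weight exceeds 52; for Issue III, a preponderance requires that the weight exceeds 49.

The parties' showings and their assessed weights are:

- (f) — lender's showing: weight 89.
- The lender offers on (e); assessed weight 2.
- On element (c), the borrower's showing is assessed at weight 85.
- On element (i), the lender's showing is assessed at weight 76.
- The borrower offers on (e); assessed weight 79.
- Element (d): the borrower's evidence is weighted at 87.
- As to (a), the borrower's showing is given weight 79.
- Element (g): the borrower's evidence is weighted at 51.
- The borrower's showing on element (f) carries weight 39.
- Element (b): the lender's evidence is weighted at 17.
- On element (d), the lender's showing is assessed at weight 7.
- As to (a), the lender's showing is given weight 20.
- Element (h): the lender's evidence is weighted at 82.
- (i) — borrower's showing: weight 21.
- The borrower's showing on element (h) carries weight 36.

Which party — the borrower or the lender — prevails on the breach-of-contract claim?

— Issue I —
Stage I.1 (borrower, the balance of probabilities, weight is at least 55): (a) net 79−20=59 ≥ 55 — meets.
  Stage I.1 carried; the burden shifts to the lender.
Stage I.2 (lender, a prima facie showing, weight is at least 12): (b) 17 ≥ 12 — meets.
  Stage I.2 carried; the burden shifts to the borrower.
Stage I.3 (borrower, a clear and cogent showing, weight exceeds 79): (c) 85 > 79 — meets; (d) net 87−7=80 > 79 — meets.
  The borrower carries the last stage.
Every stage carried; the borrower prevails on this issue.
— Issue II —
Stage II.1 (borrower, a clear and cogent showing, weight is at least 76): (e) net 79−2=77 ≥ 76 — meets.
  The borrower carries Stage II.1; the lender now bears the burden.
Stage II.2 (lender, the balance of probabilities, weight exceeds 52): (f) net 89−39=50 ≤ 52 — fails.
  The lender does not carry Stage II.2.
The analysis ends at Stage II.2; the borrower prevails on this issue.
— Issue III —
At Stage III.1 the borrower must meet a preponderance (weight exceeds 49): on (g) the weight is 51, > 49, so (g) meets the standard.
  The borrower carries Stage III.1; the lender now bears the burden.
At Stage III.2 the lender must meet a preponderance (weight exceeds 49): on (h) the weight is 82 less the opposing 36 gives net 46, ≤ 49, so (h) does not meet the standard; on (i) the weight is 76 less the opposing 21 gives net 55, > 49, so (i) meets the standard.
  Stage III.2 not carried; the lender fails its burden.
The analysis ends at Stage III.2; the borrower prevails on this issue.
Per-issue: Issue I → borrower; Issue II → borrower; Issue III → borrower. The borrower must prevail on every issue; overall, the borrower prevails.

borrower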